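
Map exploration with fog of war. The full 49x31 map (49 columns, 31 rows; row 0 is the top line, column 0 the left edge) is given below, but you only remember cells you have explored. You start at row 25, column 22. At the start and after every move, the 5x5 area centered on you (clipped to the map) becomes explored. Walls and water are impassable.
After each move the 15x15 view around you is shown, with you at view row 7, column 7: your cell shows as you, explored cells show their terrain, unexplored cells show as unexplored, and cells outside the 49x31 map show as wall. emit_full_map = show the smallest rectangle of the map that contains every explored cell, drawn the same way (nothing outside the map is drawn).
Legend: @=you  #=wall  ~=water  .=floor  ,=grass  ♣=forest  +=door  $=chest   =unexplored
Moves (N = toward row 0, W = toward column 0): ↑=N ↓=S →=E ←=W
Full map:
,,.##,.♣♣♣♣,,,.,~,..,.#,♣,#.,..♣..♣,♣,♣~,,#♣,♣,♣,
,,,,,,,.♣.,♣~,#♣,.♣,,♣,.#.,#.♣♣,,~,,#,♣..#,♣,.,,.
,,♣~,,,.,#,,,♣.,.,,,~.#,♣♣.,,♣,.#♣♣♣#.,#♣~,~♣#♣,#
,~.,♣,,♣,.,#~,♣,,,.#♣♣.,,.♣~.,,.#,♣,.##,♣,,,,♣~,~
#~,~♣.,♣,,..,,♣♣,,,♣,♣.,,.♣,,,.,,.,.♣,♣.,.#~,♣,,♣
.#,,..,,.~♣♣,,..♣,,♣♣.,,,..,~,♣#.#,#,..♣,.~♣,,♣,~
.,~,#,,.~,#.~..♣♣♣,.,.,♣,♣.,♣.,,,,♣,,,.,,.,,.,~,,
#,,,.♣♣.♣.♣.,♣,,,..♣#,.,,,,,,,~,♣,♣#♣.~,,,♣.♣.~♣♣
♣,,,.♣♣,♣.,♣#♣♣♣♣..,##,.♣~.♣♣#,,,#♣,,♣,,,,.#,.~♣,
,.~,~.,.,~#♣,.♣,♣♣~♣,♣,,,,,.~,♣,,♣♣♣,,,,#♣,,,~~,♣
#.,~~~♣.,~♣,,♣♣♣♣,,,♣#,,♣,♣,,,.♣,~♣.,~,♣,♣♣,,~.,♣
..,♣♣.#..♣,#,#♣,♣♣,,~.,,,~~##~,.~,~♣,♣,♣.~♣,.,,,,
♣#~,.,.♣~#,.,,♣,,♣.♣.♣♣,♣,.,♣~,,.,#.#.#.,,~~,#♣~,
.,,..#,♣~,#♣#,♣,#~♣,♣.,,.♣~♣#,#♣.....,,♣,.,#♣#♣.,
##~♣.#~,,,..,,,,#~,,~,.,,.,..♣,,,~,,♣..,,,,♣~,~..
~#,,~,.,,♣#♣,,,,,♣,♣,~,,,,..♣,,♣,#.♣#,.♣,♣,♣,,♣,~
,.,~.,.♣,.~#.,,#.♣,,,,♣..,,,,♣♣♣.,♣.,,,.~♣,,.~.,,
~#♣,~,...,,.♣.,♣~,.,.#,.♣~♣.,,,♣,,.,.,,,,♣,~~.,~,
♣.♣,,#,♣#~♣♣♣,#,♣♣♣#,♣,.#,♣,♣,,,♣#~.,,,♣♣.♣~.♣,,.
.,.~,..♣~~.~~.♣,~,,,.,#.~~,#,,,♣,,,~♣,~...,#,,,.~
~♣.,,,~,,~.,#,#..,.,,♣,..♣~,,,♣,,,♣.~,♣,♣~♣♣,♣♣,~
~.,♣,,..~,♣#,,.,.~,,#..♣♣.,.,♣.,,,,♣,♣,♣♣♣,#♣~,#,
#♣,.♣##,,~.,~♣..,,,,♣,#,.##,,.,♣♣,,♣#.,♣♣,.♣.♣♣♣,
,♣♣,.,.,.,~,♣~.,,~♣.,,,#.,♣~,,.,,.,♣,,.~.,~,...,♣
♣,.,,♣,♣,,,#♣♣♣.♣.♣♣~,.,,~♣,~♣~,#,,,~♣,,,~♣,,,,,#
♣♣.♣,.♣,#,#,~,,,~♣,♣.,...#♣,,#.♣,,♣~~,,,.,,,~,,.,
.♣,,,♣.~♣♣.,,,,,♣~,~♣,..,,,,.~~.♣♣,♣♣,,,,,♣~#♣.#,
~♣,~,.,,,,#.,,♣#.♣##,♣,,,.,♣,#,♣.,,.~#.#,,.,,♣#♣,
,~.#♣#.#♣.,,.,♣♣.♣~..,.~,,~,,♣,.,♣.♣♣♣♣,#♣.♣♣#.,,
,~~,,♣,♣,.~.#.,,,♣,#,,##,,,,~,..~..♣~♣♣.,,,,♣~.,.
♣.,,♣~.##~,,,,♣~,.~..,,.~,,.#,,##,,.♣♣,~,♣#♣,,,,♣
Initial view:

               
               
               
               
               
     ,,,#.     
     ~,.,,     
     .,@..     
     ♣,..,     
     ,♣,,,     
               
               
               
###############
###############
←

               
               
               
               
               
     .,,,#.    
     ♣~,.,,    
     ♣.@...    
     ~♣,..,    
     #,♣,,,    
               
               
               
###############
###############

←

               
               
               
               
               
     ♣.,,,#.   
     ♣♣~,.,,   
     ,♣@,...   
     ,~♣,..,   
     ##,♣,,,   
               
               
               
###############
###############

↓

               
               
               
               
     ♣.,,,#.   
     ♣♣~,.,,   
     ,♣.,...   
     ,~@,..,   
     ##,♣,,,   
     ~..,.     
               
               
###############
###############
###############

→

               
               
               
               
    ♣.,,,#.    
    ♣♣~,.,,    
    ,♣.,...    
    ,~♣@..,    
    ##,♣,,,    
    ~..,.~     
               
               
###############
###############
###############

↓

               
               
               
    ♣.,,,#.    
    ♣♣~,.,,    
    ,♣.,...    
    ,~♣,..,    
    ##,@,,,    
    ~..,.~     
     #,,##     
               
###############
###############
###############
###############

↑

               
               
               
               
    ♣.,,,#.    
    ♣♣~,.,,    
    ,♣.,...    
    ,~♣@..,    
    ##,♣,,,    
    ~..,.~     
     #,,##     
               
###############
###############
###############

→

               
               
               
               
   ♣.,,,#.     
   ♣♣~,.,,     
   ,♣.,...     
   ,~♣,@.,     
   ##,♣,,,     
   ~..,.~,     
    #,,##      
               
###############
###############
###############

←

               
               
               
               
    ♣.,,,#.    
    ♣♣~,.,,    
    ,♣.,...    
    ,~♣@..,    
    ##,♣,,,    
    ~..,.~,    
     #,,##     
               
###############
###############
###############

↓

               
               
               
    ♣.,,,#.    
    ♣♣~,.,,    
    ,♣.,...    
    ,~♣,..,    
    ##,@,,,    
    ~..,.~,    
     #,,##     
               
###############
###############
###############
###############

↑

               
               
               
               
    ♣.,,,#.    
    ♣♣~,.,,    
    ,♣.,...    
    ,~♣@..,    
    ##,♣,,,    
    ~..,.~,    
     #,,##     
               
###############
###############
###############

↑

               
               
               
               
               
    ♣.,,,#.    
    ♣♣~,.,,    
    ,♣.@...    
    ,~♣,..,    
    ##,♣,,,    
    ~..,.~,    
     #,,##     
               
###############
###############

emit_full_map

♣.,,,#.
♣♣~,.,,
,♣.@...
,~♣,..,
##,♣,,,
~..,.~,
 #,,## 


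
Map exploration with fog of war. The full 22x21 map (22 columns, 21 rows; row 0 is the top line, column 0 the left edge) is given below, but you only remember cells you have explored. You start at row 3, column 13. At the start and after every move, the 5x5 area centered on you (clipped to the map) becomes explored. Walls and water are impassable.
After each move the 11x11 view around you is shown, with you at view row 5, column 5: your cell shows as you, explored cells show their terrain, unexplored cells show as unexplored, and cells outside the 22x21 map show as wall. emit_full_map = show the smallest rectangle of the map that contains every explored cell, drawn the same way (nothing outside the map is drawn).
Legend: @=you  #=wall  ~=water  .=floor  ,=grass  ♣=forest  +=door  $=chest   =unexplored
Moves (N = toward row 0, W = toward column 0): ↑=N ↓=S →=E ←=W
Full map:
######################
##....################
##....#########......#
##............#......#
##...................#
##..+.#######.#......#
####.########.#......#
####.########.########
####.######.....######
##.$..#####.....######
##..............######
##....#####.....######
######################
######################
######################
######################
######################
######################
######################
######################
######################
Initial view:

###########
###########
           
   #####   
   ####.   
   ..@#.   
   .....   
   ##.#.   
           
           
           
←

###########
###########
           
   ######  
   #####.  
   ..@.#.  
   ......  
   ###.#.  
           
           
           

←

###########
###########
           
   ####### 
   ######. 
   ..@..#. 
   ....... 
   ####.#. 
           
           
           

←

###########
###########
           
   ########
   #######.
   ..@...#.
   ........
   #####.#.
           
           
           

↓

###########
           
   ########
   #######.
   ......#.
   ..@.....
   #####.#.
   #####   
           
           
           

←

###########
           
    #######
   ########
   .......#
   ..@.....
   ######.#
   ######  
           
           
           

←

###########
           
     ######
   ########
   ........
   ..@.....
   #######.
   ####### 
           
           
           

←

###########
           
      #####
   .#######
   ........
   ..@.....
   .#######
   ########
           
           
           

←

###########
           
       ####
   ..######
   ........
   ..@.....
   +.######
   .#######
           
           
           

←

###########
           
        ###
   ...#####
   ........
   ..@.....
   .+.#####
   #.######
           
           
           

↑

###########
###########
           
   ...#####
   ...#####
   ..@.....
   ........
   .+.#####
   #.######
           
           

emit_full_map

...##########
...#########.
..@........#.
.............
.+.#######.#.
#.########   

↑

###########
###########
###########
   #####   
   ...#####
   ..@#####
   ........
   ........
   .+.#####
   #.######
           

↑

###########
###########
###########
###########
   #####   
   ..@#####
   ...#####
   ........
   ........
   .+.#####
   #.######

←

###########
###########
###########
###########
#  ######  
#  ..@.####
#  ....####
#  ........
#   .......
#   .+.####
#   #.#####

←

###########
###########
###########
###########
## ####### 
## #.@..###
## #....###
## #.......
##   ......
##   .+.###
##   #.####

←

###########
###########
###########
###########
###########
#####@...##
#####....##
#####......
###   .....
###   .+.##
###   #.###

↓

###########
###########
###########
###########
#####....##
#####@...##
#####......
#####......
###   .+.##
###   #.###
###        

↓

###########
###########
###########
#####....##
#####....##
#####@.....
#####......
#####..+.##
###   #.###
###        
###        

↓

###########
###########
#####....##
#####....##
#####......
#####@.....
#####..+.##
#######.###
###        
###        
###        

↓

###########
#####....##
#####....##
#####......
#####......
#####@.+.##
#######.###
#######.   
###        
###        
###        

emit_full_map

########        
##....##########
##....#########.
##............#.
##..............
##@.+.#######.#.
####.########   
####.           

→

########## 
####....###
####....###
####.......
####.......
####.@+.###
######.####
######.#   
##         
##         
##         

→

#########  
###....####
###....####
###........
###........
###..@.####
#####.#####
#####.##   
#          
#          
#          

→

########   
##....#####
##....#####
##.........
##.........
##..+@#####
####.######
####.###   
           
           
           

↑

###########
########   
##....#####
##....#####
##.........
##...@.....
##..+.#####
####.######
####.###   
           
           

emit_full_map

########        
##....##########
##....#########.
##............#.
##...@..........
##..+.#######.#.
####.########   
####.###        

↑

###########
###########
########   
##....#####
##....#####
##...@.....
##.........
##..+.#####
####.######
####.###   
           

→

###########
###########
#######    
#....######
#....######
#....@.....
#..........
#..+.######
###.#######
###.###    
           

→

###########
###########
######     
....#######
....#######
.....@.....
...........
..+.#######
##.########
##.###     
           

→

###########
###########
#####      
...########
...########
.....@.....
...........
.+.#######.
#.######## 
#.###      
           

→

###########
###########
####       
..#########
..#########
.....@....#
...........
+.#######.#
.########  
.###       
           

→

###########
###########
###        
.##########
.#########.
.....@...#.
...........
.#######.#.
########   
###        
           

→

###########
###########
##         
########## 
#########. 
.....@..#. 
.......... 
#######.#. 
#######    
##         
           

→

###########
###########
#          
#########  
########.  
.....@.#.  
.........  
######.#.  
######     
#          
           

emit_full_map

########        
##....##########
##....#########.
##..........@.#.
##..............
##..+.#######.#.
####.########   
####.###        


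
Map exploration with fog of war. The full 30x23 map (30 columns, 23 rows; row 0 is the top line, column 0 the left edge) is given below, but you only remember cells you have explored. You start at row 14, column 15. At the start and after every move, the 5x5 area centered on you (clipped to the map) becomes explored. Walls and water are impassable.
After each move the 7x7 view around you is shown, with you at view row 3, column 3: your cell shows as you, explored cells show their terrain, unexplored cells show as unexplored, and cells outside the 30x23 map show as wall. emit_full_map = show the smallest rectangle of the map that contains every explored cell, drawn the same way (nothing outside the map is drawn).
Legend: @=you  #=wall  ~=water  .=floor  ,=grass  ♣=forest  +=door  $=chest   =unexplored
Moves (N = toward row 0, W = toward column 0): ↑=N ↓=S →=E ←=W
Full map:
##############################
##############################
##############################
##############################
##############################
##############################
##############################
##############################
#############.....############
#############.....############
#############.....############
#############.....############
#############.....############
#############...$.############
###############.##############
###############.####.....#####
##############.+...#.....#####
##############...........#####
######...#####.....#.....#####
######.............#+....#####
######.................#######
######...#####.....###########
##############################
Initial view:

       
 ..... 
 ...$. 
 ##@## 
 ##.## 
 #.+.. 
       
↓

 ..... 
 ...$. 
 ##.## 
 ##@## 
 #.+.. 
 #.... 
       

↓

 ...$. 
 ##.## 
 ##.## 
 #.@.. 
 #.... 
 #.... 
       

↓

 ##.## 
 ##.## 
 #.+.. 
 #.@.. 
 #.... 
 ..... 
       

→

##.##  
##.### 
#.+... 
#..@.. 
#..... 
...... 
       

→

#.##   
#.#### 
.+...# 
...@.. 
.....# 
.....# 
       

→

.##    
.####. 
+...#. 
...@.. 
....#. 
....#+ 
       

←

#.##   
#.####.
.+...#.
...@...
.....#.
.....#+
       

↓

#.####.
.+...#.
.......
...@.#.
.....#+
 ..... 
       

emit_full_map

.....   
...$.   
##.##   
##.####.
#.+...#.
#.......
#...@.#.
......#+
  ..... 

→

.####. 
+...#. 
...... 
...@#. 
....#+ 
...... 
       

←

#.####.
.+...#.
.......
...@.#.
.....#+
 ......
       

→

.####. 
+...#. 
...... 
...@#. 
....#+ 
...... 
       

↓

+...#. 
...... 
....#. 
...@#+ 
...... 
 ...## 
       

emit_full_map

.....   
...$.   
##.##   
##.####.
#.+...#.
#.......
#.....#.
.....@#+
  ......
   ...##

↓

...... 
....#. 
....#+ 
...@.. 
 ...## 
 ##### 
#######

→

.....  
...#.. 
...#+. 
...@.. 
...### 
###### 
#######

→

....   
..#... 
..#+.. 
...@.. 
..#### 
###### 
#######

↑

..#.   
...... 
..#... 
..#@.. 
...... 
..#### 
###### 

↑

###.   
..#... 
...... 
..#@.. 
..#+.. 
...... 
..#### 

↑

#      
###... 
..#... 
...@.. 
..#... 
..#+.. 
...... 

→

       
##.... 
.#.... 
...@.. 
.#.... 
.#+... 
.....  

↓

##.... 
.#.... 
...... 
.#.@.. 
.#+... 
.....# 
.####  

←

###....
..#....
.......
..#@...
..#+...
......#
..#### 

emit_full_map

.....      
...$.      
##.##      
##.####....
#.+...#....
#..........
#.....#@...
......#+...
  ........#
   ...#### 
   ####### 

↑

#      
###....
..#....
...@...
..#....
..#+...
......#

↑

.      
###### 
###....
..#@...
.......
..#....
..#+...

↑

.      
.##### 
###### 
###@...
..#....
.......
..#....

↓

.##### 
###### 
###....
..#@...
.......
..#....
..#+...

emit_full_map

.....      
...$.##### 
##.####### 
##.####....
#.+...#@...
#..........
#.....#....
......#+...
  ........#
   ...#### 
   ####### 


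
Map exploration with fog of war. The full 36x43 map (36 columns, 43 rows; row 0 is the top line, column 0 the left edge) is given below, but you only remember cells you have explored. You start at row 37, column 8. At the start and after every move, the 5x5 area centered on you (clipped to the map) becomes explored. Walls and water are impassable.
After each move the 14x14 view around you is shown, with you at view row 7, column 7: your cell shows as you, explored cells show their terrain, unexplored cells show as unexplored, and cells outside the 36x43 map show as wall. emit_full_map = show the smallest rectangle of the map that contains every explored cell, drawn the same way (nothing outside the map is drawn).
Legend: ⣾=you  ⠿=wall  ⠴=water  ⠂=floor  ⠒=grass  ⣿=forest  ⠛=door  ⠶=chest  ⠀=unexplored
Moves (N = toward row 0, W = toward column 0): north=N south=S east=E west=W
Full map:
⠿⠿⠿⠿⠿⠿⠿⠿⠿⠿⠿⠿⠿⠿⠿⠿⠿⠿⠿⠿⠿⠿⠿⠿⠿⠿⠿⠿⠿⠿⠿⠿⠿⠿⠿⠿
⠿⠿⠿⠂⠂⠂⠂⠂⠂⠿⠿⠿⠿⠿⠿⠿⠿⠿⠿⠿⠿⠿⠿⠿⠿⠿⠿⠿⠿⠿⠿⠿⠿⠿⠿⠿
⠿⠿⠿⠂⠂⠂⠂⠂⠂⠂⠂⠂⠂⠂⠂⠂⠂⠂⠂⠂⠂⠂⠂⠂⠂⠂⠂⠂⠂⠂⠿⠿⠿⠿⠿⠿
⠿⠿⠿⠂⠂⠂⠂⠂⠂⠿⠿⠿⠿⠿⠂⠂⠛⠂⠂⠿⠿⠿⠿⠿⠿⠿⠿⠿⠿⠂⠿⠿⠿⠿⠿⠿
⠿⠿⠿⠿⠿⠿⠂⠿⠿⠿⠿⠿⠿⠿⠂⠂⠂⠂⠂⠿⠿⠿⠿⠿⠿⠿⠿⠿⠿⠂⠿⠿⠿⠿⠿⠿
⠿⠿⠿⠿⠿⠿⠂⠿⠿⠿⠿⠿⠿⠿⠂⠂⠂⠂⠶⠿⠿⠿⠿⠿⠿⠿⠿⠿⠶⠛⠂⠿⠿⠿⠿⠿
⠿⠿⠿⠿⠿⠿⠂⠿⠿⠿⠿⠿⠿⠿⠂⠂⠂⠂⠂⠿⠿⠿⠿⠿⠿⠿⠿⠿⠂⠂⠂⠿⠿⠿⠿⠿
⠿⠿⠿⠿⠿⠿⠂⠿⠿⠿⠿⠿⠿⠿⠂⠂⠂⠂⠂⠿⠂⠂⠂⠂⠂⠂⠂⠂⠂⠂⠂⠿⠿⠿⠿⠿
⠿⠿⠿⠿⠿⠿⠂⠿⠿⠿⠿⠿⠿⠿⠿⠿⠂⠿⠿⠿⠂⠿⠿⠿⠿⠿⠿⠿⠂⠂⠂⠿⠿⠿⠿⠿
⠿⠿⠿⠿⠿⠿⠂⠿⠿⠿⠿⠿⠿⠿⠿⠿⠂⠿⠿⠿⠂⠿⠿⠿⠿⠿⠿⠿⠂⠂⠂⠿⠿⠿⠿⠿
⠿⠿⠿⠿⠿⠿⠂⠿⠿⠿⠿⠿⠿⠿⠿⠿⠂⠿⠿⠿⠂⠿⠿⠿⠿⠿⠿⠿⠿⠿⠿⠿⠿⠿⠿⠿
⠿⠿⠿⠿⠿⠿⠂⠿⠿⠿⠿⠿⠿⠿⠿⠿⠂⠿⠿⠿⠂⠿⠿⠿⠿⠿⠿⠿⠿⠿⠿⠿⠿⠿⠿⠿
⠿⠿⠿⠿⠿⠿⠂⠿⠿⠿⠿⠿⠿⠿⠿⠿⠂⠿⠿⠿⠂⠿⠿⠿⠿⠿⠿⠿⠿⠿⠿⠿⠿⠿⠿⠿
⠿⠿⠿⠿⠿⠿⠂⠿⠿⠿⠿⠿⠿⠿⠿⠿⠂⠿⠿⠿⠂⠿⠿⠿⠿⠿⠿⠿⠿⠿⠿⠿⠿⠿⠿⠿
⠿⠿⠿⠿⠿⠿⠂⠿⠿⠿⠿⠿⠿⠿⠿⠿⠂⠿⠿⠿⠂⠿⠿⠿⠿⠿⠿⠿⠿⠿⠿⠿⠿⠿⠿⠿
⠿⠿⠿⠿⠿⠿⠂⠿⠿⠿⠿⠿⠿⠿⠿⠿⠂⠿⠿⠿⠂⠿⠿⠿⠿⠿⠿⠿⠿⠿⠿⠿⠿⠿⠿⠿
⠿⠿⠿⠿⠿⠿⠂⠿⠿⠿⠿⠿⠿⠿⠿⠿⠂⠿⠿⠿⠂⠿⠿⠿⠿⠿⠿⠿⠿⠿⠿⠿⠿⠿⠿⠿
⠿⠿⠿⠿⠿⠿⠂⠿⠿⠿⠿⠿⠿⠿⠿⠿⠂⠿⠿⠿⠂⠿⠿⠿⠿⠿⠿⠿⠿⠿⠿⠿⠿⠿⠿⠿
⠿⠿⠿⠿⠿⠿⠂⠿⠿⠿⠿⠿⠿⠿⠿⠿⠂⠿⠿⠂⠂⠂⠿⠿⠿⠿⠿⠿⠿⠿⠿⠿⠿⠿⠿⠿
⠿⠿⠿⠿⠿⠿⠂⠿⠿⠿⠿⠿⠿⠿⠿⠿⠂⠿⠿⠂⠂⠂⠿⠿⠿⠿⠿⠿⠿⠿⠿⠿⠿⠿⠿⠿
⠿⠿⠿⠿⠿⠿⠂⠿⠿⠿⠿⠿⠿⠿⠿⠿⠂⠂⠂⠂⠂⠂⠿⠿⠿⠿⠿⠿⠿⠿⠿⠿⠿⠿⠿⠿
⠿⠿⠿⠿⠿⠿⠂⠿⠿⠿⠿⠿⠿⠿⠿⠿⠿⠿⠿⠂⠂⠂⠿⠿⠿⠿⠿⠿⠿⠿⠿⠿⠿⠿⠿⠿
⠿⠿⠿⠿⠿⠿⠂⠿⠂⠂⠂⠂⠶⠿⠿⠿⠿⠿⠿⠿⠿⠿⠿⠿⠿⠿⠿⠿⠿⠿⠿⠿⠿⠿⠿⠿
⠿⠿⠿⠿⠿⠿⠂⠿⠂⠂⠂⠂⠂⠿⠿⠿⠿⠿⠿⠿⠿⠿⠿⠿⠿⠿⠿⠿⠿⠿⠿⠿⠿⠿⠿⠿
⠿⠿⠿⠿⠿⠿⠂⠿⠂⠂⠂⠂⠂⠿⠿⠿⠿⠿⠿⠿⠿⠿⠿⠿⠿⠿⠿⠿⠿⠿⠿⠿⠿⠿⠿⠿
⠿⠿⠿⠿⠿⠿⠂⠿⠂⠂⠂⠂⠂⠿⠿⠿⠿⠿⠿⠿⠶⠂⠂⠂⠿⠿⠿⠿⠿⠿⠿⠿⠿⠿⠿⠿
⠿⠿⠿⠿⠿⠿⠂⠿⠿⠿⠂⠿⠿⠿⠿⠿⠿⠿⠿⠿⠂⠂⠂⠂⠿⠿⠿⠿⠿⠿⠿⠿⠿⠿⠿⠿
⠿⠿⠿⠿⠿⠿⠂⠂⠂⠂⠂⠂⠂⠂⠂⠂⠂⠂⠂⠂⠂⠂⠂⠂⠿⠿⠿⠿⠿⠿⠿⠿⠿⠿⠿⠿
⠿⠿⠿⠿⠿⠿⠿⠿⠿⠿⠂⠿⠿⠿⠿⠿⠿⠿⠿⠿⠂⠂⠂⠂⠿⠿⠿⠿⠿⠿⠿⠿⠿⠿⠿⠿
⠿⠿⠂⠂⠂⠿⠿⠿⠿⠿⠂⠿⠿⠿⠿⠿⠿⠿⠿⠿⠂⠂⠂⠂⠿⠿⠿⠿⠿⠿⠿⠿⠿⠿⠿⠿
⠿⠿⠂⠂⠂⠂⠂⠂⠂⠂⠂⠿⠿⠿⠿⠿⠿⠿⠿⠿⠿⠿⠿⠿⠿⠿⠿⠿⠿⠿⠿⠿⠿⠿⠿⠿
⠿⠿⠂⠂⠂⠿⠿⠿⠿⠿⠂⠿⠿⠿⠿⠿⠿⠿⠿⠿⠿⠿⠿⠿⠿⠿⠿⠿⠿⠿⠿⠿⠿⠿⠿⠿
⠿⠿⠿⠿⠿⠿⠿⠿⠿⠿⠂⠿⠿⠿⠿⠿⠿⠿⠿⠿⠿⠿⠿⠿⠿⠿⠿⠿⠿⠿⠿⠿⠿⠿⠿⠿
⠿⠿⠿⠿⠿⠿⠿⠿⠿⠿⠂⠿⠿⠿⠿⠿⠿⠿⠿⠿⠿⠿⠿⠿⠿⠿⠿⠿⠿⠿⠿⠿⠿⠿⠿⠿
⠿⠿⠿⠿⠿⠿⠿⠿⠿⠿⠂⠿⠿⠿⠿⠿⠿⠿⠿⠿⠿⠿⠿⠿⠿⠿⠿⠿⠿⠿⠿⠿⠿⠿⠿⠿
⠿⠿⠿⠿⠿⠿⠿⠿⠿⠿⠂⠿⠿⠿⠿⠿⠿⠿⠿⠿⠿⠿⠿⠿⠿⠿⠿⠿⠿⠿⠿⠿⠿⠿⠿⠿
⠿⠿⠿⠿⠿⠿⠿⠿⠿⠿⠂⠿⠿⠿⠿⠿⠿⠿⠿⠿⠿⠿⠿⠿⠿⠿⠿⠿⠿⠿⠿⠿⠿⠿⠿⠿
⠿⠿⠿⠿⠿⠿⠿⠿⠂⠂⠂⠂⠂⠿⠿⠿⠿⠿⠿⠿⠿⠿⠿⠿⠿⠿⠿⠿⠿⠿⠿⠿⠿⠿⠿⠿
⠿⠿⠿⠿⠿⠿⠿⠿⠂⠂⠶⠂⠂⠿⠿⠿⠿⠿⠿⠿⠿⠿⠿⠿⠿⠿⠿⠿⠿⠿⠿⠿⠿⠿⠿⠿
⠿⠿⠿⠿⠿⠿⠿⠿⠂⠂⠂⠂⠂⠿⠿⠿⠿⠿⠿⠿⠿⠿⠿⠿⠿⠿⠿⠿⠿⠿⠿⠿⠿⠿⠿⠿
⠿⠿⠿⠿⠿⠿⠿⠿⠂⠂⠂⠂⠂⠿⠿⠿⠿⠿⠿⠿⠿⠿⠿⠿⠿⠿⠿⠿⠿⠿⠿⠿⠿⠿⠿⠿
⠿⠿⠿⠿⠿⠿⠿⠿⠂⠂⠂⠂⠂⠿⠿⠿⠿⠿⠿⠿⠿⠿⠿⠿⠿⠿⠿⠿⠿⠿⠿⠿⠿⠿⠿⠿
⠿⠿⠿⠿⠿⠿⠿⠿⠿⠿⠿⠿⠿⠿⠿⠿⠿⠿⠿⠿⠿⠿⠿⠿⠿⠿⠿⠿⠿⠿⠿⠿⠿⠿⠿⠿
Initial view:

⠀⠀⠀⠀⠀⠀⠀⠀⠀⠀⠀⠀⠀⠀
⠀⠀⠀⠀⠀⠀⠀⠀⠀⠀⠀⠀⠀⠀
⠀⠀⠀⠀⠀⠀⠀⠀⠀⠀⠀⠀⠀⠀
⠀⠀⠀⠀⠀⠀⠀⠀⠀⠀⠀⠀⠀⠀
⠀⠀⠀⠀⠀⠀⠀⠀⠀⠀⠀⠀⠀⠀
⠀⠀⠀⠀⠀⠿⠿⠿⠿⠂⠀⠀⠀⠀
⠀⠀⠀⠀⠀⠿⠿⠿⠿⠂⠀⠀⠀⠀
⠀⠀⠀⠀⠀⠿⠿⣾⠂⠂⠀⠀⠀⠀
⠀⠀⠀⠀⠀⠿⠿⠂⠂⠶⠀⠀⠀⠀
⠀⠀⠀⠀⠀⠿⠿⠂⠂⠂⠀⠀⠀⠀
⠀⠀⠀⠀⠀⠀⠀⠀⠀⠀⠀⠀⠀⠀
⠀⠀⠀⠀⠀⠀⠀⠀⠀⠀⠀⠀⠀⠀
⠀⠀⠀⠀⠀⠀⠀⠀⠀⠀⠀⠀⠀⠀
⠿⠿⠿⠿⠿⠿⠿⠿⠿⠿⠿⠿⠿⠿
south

⠀⠀⠀⠀⠀⠀⠀⠀⠀⠀⠀⠀⠀⠀
⠀⠀⠀⠀⠀⠀⠀⠀⠀⠀⠀⠀⠀⠀
⠀⠀⠀⠀⠀⠀⠀⠀⠀⠀⠀⠀⠀⠀
⠀⠀⠀⠀⠀⠀⠀⠀⠀⠀⠀⠀⠀⠀
⠀⠀⠀⠀⠀⠿⠿⠿⠿⠂⠀⠀⠀⠀
⠀⠀⠀⠀⠀⠿⠿⠿⠿⠂⠀⠀⠀⠀
⠀⠀⠀⠀⠀⠿⠿⠂⠂⠂⠀⠀⠀⠀
⠀⠀⠀⠀⠀⠿⠿⣾⠂⠶⠀⠀⠀⠀
⠀⠀⠀⠀⠀⠿⠿⠂⠂⠂⠀⠀⠀⠀
⠀⠀⠀⠀⠀⠿⠿⠂⠂⠂⠀⠀⠀⠀
⠀⠀⠀⠀⠀⠀⠀⠀⠀⠀⠀⠀⠀⠀
⠀⠀⠀⠀⠀⠀⠀⠀⠀⠀⠀⠀⠀⠀
⠿⠿⠿⠿⠿⠿⠿⠿⠿⠿⠿⠿⠿⠿
⠿⠿⠿⠿⠿⠿⠿⠿⠿⠿⠿⠿⠿⠿

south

⠀⠀⠀⠀⠀⠀⠀⠀⠀⠀⠀⠀⠀⠀
⠀⠀⠀⠀⠀⠀⠀⠀⠀⠀⠀⠀⠀⠀
⠀⠀⠀⠀⠀⠀⠀⠀⠀⠀⠀⠀⠀⠀
⠀⠀⠀⠀⠀⠿⠿⠿⠿⠂⠀⠀⠀⠀
⠀⠀⠀⠀⠀⠿⠿⠿⠿⠂⠀⠀⠀⠀
⠀⠀⠀⠀⠀⠿⠿⠂⠂⠂⠀⠀⠀⠀
⠀⠀⠀⠀⠀⠿⠿⠂⠂⠶⠀⠀⠀⠀
⠀⠀⠀⠀⠀⠿⠿⣾⠂⠂⠀⠀⠀⠀
⠀⠀⠀⠀⠀⠿⠿⠂⠂⠂⠀⠀⠀⠀
⠀⠀⠀⠀⠀⠿⠿⠂⠂⠂⠀⠀⠀⠀
⠀⠀⠀⠀⠀⠀⠀⠀⠀⠀⠀⠀⠀⠀
⠿⠿⠿⠿⠿⠿⠿⠿⠿⠿⠿⠿⠿⠿
⠿⠿⠿⠿⠿⠿⠿⠿⠿⠿⠿⠿⠿⠿
⠿⠿⠿⠿⠿⠿⠿⠿⠿⠿⠿⠿⠿⠿

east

⠀⠀⠀⠀⠀⠀⠀⠀⠀⠀⠀⠀⠀⠀
⠀⠀⠀⠀⠀⠀⠀⠀⠀⠀⠀⠀⠀⠀
⠀⠀⠀⠀⠀⠀⠀⠀⠀⠀⠀⠀⠀⠀
⠀⠀⠀⠀⠿⠿⠿⠿⠂⠀⠀⠀⠀⠀
⠀⠀⠀⠀⠿⠿⠿⠿⠂⠀⠀⠀⠀⠀
⠀⠀⠀⠀⠿⠿⠂⠂⠂⠂⠀⠀⠀⠀
⠀⠀⠀⠀⠿⠿⠂⠂⠶⠂⠀⠀⠀⠀
⠀⠀⠀⠀⠿⠿⠂⣾⠂⠂⠀⠀⠀⠀
⠀⠀⠀⠀⠿⠿⠂⠂⠂⠂⠀⠀⠀⠀
⠀⠀⠀⠀⠿⠿⠂⠂⠂⠂⠀⠀⠀⠀
⠀⠀⠀⠀⠀⠀⠀⠀⠀⠀⠀⠀⠀⠀
⠿⠿⠿⠿⠿⠿⠿⠿⠿⠿⠿⠿⠿⠿
⠿⠿⠿⠿⠿⠿⠿⠿⠿⠿⠿⠿⠿⠿
⠿⠿⠿⠿⠿⠿⠿⠿⠿⠿⠿⠿⠿⠿

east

⠀⠀⠀⠀⠀⠀⠀⠀⠀⠀⠀⠀⠀⠀
⠀⠀⠀⠀⠀⠀⠀⠀⠀⠀⠀⠀⠀⠀
⠀⠀⠀⠀⠀⠀⠀⠀⠀⠀⠀⠀⠀⠀
⠀⠀⠀⠿⠿⠿⠿⠂⠀⠀⠀⠀⠀⠀
⠀⠀⠀⠿⠿⠿⠿⠂⠀⠀⠀⠀⠀⠀
⠀⠀⠀⠿⠿⠂⠂⠂⠂⠂⠀⠀⠀⠀
⠀⠀⠀⠿⠿⠂⠂⠶⠂⠂⠀⠀⠀⠀
⠀⠀⠀⠿⠿⠂⠂⣾⠂⠂⠀⠀⠀⠀
⠀⠀⠀⠿⠿⠂⠂⠂⠂⠂⠀⠀⠀⠀
⠀⠀⠀⠿⠿⠂⠂⠂⠂⠂⠀⠀⠀⠀
⠀⠀⠀⠀⠀⠀⠀⠀⠀⠀⠀⠀⠀⠀
⠿⠿⠿⠿⠿⠿⠿⠿⠿⠿⠿⠿⠿⠿
⠿⠿⠿⠿⠿⠿⠿⠿⠿⠿⠿⠿⠿⠿
⠿⠿⠿⠿⠿⠿⠿⠿⠿⠿⠿⠿⠿⠿

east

⠀⠀⠀⠀⠀⠀⠀⠀⠀⠀⠀⠀⠀⠀
⠀⠀⠀⠀⠀⠀⠀⠀⠀⠀⠀⠀⠀⠀
⠀⠀⠀⠀⠀⠀⠀⠀⠀⠀⠀⠀⠀⠀
⠀⠀⠿⠿⠿⠿⠂⠀⠀⠀⠀⠀⠀⠀
⠀⠀⠿⠿⠿⠿⠂⠀⠀⠀⠀⠀⠀⠀
⠀⠀⠿⠿⠂⠂⠂⠂⠂⠿⠀⠀⠀⠀
⠀⠀⠿⠿⠂⠂⠶⠂⠂⠿⠀⠀⠀⠀
⠀⠀⠿⠿⠂⠂⠂⣾⠂⠿⠀⠀⠀⠀
⠀⠀⠿⠿⠂⠂⠂⠂⠂⠿⠀⠀⠀⠀
⠀⠀⠿⠿⠂⠂⠂⠂⠂⠿⠀⠀⠀⠀
⠀⠀⠀⠀⠀⠀⠀⠀⠀⠀⠀⠀⠀⠀
⠿⠿⠿⠿⠿⠿⠿⠿⠿⠿⠿⠿⠿⠿
⠿⠿⠿⠿⠿⠿⠿⠿⠿⠿⠿⠿⠿⠿
⠿⠿⠿⠿⠿⠿⠿⠿⠿⠿⠿⠿⠿⠿

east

⠀⠀⠀⠀⠀⠀⠀⠀⠀⠀⠀⠀⠀⠀
⠀⠀⠀⠀⠀⠀⠀⠀⠀⠀⠀⠀⠀⠀
⠀⠀⠀⠀⠀⠀⠀⠀⠀⠀⠀⠀⠀⠀
⠀⠿⠿⠿⠿⠂⠀⠀⠀⠀⠀⠀⠀⠀
⠀⠿⠿⠿⠿⠂⠀⠀⠀⠀⠀⠀⠀⠀
⠀⠿⠿⠂⠂⠂⠂⠂⠿⠿⠀⠀⠀⠀
⠀⠿⠿⠂⠂⠶⠂⠂⠿⠿⠀⠀⠀⠀
⠀⠿⠿⠂⠂⠂⠂⣾⠿⠿⠀⠀⠀⠀
⠀⠿⠿⠂⠂⠂⠂⠂⠿⠿⠀⠀⠀⠀
⠀⠿⠿⠂⠂⠂⠂⠂⠿⠿⠀⠀⠀⠀
⠀⠀⠀⠀⠀⠀⠀⠀⠀⠀⠀⠀⠀⠀
⠿⠿⠿⠿⠿⠿⠿⠿⠿⠿⠿⠿⠿⠿
⠿⠿⠿⠿⠿⠿⠿⠿⠿⠿⠿⠿⠿⠿
⠿⠿⠿⠿⠿⠿⠿⠿⠿⠿⠿⠿⠿⠿

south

⠀⠀⠀⠀⠀⠀⠀⠀⠀⠀⠀⠀⠀⠀
⠀⠀⠀⠀⠀⠀⠀⠀⠀⠀⠀⠀⠀⠀
⠀⠿⠿⠿⠿⠂⠀⠀⠀⠀⠀⠀⠀⠀
⠀⠿⠿⠿⠿⠂⠀⠀⠀⠀⠀⠀⠀⠀
⠀⠿⠿⠂⠂⠂⠂⠂⠿⠿⠀⠀⠀⠀
⠀⠿⠿⠂⠂⠶⠂⠂⠿⠿⠀⠀⠀⠀
⠀⠿⠿⠂⠂⠂⠂⠂⠿⠿⠀⠀⠀⠀
⠀⠿⠿⠂⠂⠂⠂⣾⠿⠿⠀⠀⠀⠀
⠀⠿⠿⠂⠂⠂⠂⠂⠿⠿⠀⠀⠀⠀
⠀⠀⠀⠀⠀⠿⠿⠿⠿⠿⠀⠀⠀⠀
⠿⠿⠿⠿⠿⠿⠿⠿⠿⠿⠿⠿⠿⠿
⠿⠿⠿⠿⠿⠿⠿⠿⠿⠿⠿⠿⠿⠿
⠿⠿⠿⠿⠿⠿⠿⠿⠿⠿⠿⠿⠿⠿
⠿⠿⠿⠿⠿⠿⠿⠿⠿⠿⠿⠿⠿⠿

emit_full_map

⠿⠿⠿⠿⠂⠀⠀⠀⠀
⠿⠿⠿⠿⠂⠀⠀⠀⠀
⠿⠿⠂⠂⠂⠂⠂⠿⠿
⠿⠿⠂⠂⠶⠂⠂⠿⠿
⠿⠿⠂⠂⠂⠂⠂⠿⠿
⠿⠿⠂⠂⠂⠂⣾⠿⠿
⠿⠿⠂⠂⠂⠂⠂⠿⠿
⠀⠀⠀⠀⠿⠿⠿⠿⠿

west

⠀⠀⠀⠀⠀⠀⠀⠀⠀⠀⠀⠀⠀⠀
⠀⠀⠀⠀⠀⠀⠀⠀⠀⠀⠀⠀⠀⠀
⠀⠀⠿⠿⠿⠿⠂⠀⠀⠀⠀⠀⠀⠀
⠀⠀⠿⠿⠿⠿⠂⠀⠀⠀⠀⠀⠀⠀
⠀⠀⠿⠿⠂⠂⠂⠂⠂⠿⠿⠀⠀⠀
⠀⠀⠿⠿⠂⠂⠶⠂⠂⠿⠿⠀⠀⠀
⠀⠀⠿⠿⠂⠂⠂⠂⠂⠿⠿⠀⠀⠀
⠀⠀⠿⠿⠂⠂⠂⣾⠂⠿⠿⠀⠀⠀
⠀⠀⠿⠿⠂⠂⠂⠂⠂⠿⠿⠀⠀⠀
⠀⠀⠀⠀⠀⠿⠿⠿⠿⠿⠿⠀⠀⠀
⠿⠿⠿⠿⠿⠿⠿⠿⠿⠿⠿⠿⠿⠿
⠿⠿⠿⠿⠿⠿⠿⠿⠿⠿⠿⠿⠿⠿
⠿⠿⠿⠿⠿⠿⠿⠿⠿⠿⠿⠿⠿⠿
⠿⠿⠿⠿⠿⠿⠿⠿⠿⠿⠿⠿⠿⠿

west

⠀⠀⠀⠀⠀⠀⠀⠀⠀⠀⠀⠀⠀⠀
⠀⠀⠀⠀⠀⠀⠀⠀⠀⠀⠀⠀⠀⠀
⠀⠀⠀⠿⠿⠿⠿⠂⠀⠀⠀⠀⠀⠀
⠀⠀⠀⠿⠿⠿⠿⠂⠀⠀⠀⠀⠀⠀
⠀⠀⠀⠿⠿⠂⠂⠂⠂⠂⠿⠿⠀⠀
⠀⠀⠀⠿⠿⠂⠂⠶⠂⠂⠿⠿⠀⠀
⠀⠀⠀⠿⠿⠂⠂⠂⠂⠂⠿⠿⠀⠀
⠀⠀⠀⠿⠿⠂⠂⣾⠂⠂⠿⠿⠀⠀
⠀⠀⠀⠿⠿⠂⠂⠂⠂⠂⠿⠿⠀⠀
⠀⠀⠀⠀⠀⠿⠿⠿⠿⠿⠿⠿⠀⠀
⠿⠿⠿⠿⠿⠿⠿⠿⠿⠿⠿⠿⠿⠿
⠿⠿⠿⠿⠿⠿⠿⠿⠿⠿⠿⠿⠿⠿
⠿⠿⠿⠿⠿⠿⠿⠿⠿⠿⠿⠿⠿⠿
⠿⠿⠿⠿⠿⠿⠿⠿⠿⠿⠿⠿⠿⠿

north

⠀⠀⠀⠀⠀⠀⠀⠀⠀⠀⠀⠀⠀⠀
⠀⠀⠀⠀⠀⠀⠀⠀⠀⠀⠀⠀⠀⠀
⠀⠀⠀⠀⠀⠀⠀⠀⠀⠀⠀⠀⠀⠀
⠀⠀⠀⠿⠿⠿⠿⠂⠀⠀⠀⠀⠀⠀
⠀⠀⠀⠿⠿⠿⠿⠂⠀⠀⠀⠀⠀⠀
⠀⠀⠀⠿⠿⠂⠂⠂⠂⠂⠿⠿⠀⠀
⠀⠀⠀⠿⠿⠂⠂⠶⠂⠂⠿⠿⠀⠀
⠀⠀⠀⠿⠿⠂⠂⣾⠂⠂⠿⠿⠀⠀
⠀⠀⠀⠿⠿⠂⠂⠂⠂⠂⠿⠿⠀⠀
⠀⠀⠀⠿⠿⠂⠂⠂⠂⠂⠿⠿⠀⠀
⠀⠀⠀⠀⠀⠿⠿⠿⠿⠿⠿⠿⠀⠀
⠿⠿⠿⠿⠿⠿⠿⠿⠿⠿⠿⠿⠿⠿
⠿⠿⠿⠿⠿⠿⠿⠿⠿⠿⠿⠿⠿⠿
⠿⠿⠿⠿⠿⠿⠿⠿⠿⠿⠿⠿⠿⠿

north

⠀⠀⠀⠀⠀⠀⠀⠀⠀⠀⠀⠀⠀⠀
⠀⠀⠀⠀⠀⠀⠀⠀⠀⠀⠀⠀⠀⠀
⠀⠀⠀⠀⠀⠀⠀⠀⠀⠀⠀⠀⠀⠀
⠀⠀⠀⠀⠀⠀⠀⠀⠀⠀⠀⠀⠀⠀
⠀⠀⠀⠿⠿⠿⠿⠂⠀⠀⠀⠀⠀⠀
⠀⠀⠀⠿⠿⠿⠿⠂⠿⠿⠀⠀⠀⠀
⠀⠀⠀⠿⠿⠂⠂⠂⠂⠂⠿⠿⠀⠀
⠀⠀⠀⠿⠿⠂⠂⣾⠂⠂⠿⠿⠀⠀
⠀⠀⠀⠿⠿⠂⠂⠂⠂⠂⠿⠿⠀⠀
⠀⠀⠀⠿⠿⠂⠂⠂⠂⠂⠿⠿⠀⠀
⠀⠀⠀⠿⠿⠂⠂⠂⠂⠂⠿⠿⠀⠀
⠀⠀⠀⠀⠀⠿⠿⠿⠿⠿⠿⠿⠀⠀
⠿⠿⠿⠿⠿⠿⠿⠿⠿⠿⠿⠿⠿⠿
⠿⠿⠿⠿⠿⠿⠿⠿⠿⠿⠿⠿⠿⠿

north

⠀⠀⠀⠀⠀⠀⠀⠀⠀⠀⠀⠀⠀⠀
⠀⠀⠀⠀⠀⠀⠀⠀⠀⠀⠀⠀⠀⠀
⠀⠀⠀⠀⠀⠀⠀⠀⠀⠀⠀⠀⠀⠀
⠀⠀⠀⠀⠀⠀⠀⠀⠀⠀⠀⠀⠀⠀
⠀⠀⠀⠀⠀⠀⠀⠀⠀⠀⠀⠀⠀⠀
⠀⠀⠀⠿⠿⠿⠿⠂⠿⠿⠀⠀⠀⠀
⠀⠀⠀⠿⠿⠿⠿⠂⠿⠿⠀⠀⠀⠀
⠀⠀⠀⠿⠿⠂⠂⣾⠂⠂⠿⠿⠀⠀
⠀⠀⠀⠿⠿⠂⠂⠶⠂⠂⠿⠿⠀⠀
⠀⠀⠀⠿⠿⠂⠂⠂⠂⠂⠿⠿⠀⠀
⠀⠀⠀⠿⠿⠂⠂⠂⠂⠂⠿⠿⠀⠀
⠀⠀⠀⠿⠿⠂⠂⠂⠂⠂⠿⠿⠀⠀
⠀⠀⠀⠀⠀⠿⠿⠿⠿⠿⠿⠿⠀⠀
⠿⠿⠿⠿⠿⠿⠿⠿⠿⠿⠿⠿⠿⠿

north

⠀⠀⠀⠀⠀⠀⠀⠀⠀⠀⠀⠀⠀⠀
⠀⠀⠀⠀⠀⠀⠀⠀⠀⠀⠀⠀⠀⠀
⠀⠀⠀⠀⠀⠀⠀⠀⠀⠀⠀⠀⠀⠀
⠀⠀⠀⠀⠀⠀⠀⠀⠀⠀⠀⠀⠀⠀
⠀⠀⠀⠀⠀⠀⠀⠀⠀⠀⠀⠀⠀⠀
⠀⠀⠀⠀⠀⠿⠿⠂⠿⠿⠀⠀⠀⠀
⠀⠀⠀⠿⠿⠿⠿⠂⠿⠿⠀⠀⠀⠀
⠀⠀⠀⠿⠿⠿⠿⣾⠿⠿⠀⠀⠀⠀
⠀⠀⠀⠿⠿⠂⠂⠂⠂⠂⠿⠿⠀⠀
⠀⠀⠀⠿⠿⠂⠂⠶⠂⠂⠿⠿⠀⠀
⠀⠀⠀⠿⠿⠂⠂⠂⠂⠂⠿⠿⠀⠀
⠀⠀⠀⠿⠿⠂⠂⠂⠂⠂⠿⠿⠀⠀
⠀⠀⠀⠿⠿⠂⠂⠂⠂⠂⠿⠿⠀⠀
⠀⠀⠀⠀⠀⠿⠿⠿⠿⠿⠿⠿⠀⠀

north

⠀⠀⠀⠀⠀⠀⠀⠀⠀⠀⠀⠀⠀⠀
⠀⠀⠀⠀⠀⠀⠀⠀⠀⠀⠀⠀⠀⠀
⠀⠀⠀⠀⠀⠀⠀⠀⠀⠀⠀⠀⠀⠀
⠀⠀⠀⠀⠀⠀⠀⠀⠀⠀⠀⠀⠀⠀
⠀⠀⠀⠀⠀⠀⠀⠀⠀⠀⠀⠀⠀⠀
⠀⠀⠀⠀⠀⠿⠿⠂⠿⠿⠀⠀⠀⠀
⠀⠀⠀⠀⠀⠿⠿⠂⠿⠿⠀⠀⠀⠀
⠀⠀⠀⠿⠿⠿⠿⣾⠿⠿⠀⠀⠀⠀
⠀⠀⠀⠿⠿⠿⠿⠂⠿⠿⠀⠀⠀⠀
⠀⠀⠀⠿⠿⠂⠂⠂⠂⠂⠿⠿⠀⠀
⠀⠀⠀⠿⠿⠂⠂⠶⠂⠂⠿⠿⠀⠀
⠀⠀⠀⠿⠿⠂⠂⠂⠂⠂⠿⠿⠀⠀
⠀⠀⠀⠿⠿⠂⠂⠂⠂⠂⠿⠿⠀⠀
⠀⠀⠀⠿⠿⠂⠂⠂⠂⠂⠿⠿⠀⠀

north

⠀⠀⠀⠀⠀⠀⠀⠀⠀⠀⠀⠀⠀⠀
⠀⠀⠀⠀⠀⠀⠀⠀⠀⠀⠀⠀⠀⠀
⠀⠀⠀⠀⠀⠀⠀⠀⠀⠀⠀⠀⠀⠀
⠀⠀⠀⠀⠀⠀⠀⠀⠀⠀⠀⠀⠀⠀
⠀⠀⠀⠀⠀⠀⠀⠀⠀⠀⠀⠀⠀⠀
⠀⠀⠀⠀⠀⠿⠿⠂⠿⠿⠀⠀⠀⠀
⠀⠀⠀⠀⠀⠿⠿⠂⠿⠿⠀⠀⠀⠀
⠀⠀⠀⠀⠀⠿⠿⣾⠿⠿⠀⠀⠀⠀
⠀⠀⠀⠿⠿⠿⠿⠂⠿⠿⠀⠀⠀⠀
⠀⠀⠀⠿⠿⠿⠿⠂⠿⠿⠀⠀⠀⠀
⠀⠀⠀⠿⠿⠂⠂⠂⠂⠂⠿⠿⠀⠀
⠀⠀⠀⠿⠿⠂⠂⠶⠂⠂⠿⠿⠀⠀
⠀⠀⠀⠿⠿⠂⠂⠂⠂⠂⠿⠿⠀⠀
⠀⠀⠀⠿⠿⠂⠂⠂⠂⠂⠿⠿⠀⠀

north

⠀⠀⠀⠀⠀⠀⠀⠀⠀⠀⠀⠀⠀⠀
⠀⠀⠀⠀⠀⠀⠀⠀⠀⠀⠀⠀⠀⠀
⠀⠀⠀⠀⠀⠀⠀⠀⠀⠀⠀⠀⠀⠀
⠀⠀⠀⠀⠀⠀⠀⠀⠀⠀⠀⠀⠀⠀
⠀⠀⠀⠀⠀⠀⠀⠀⠀⠀⠀⠀⠀⠀
⠀⠀⠀⠀⠀⠿⠿⠂⠿⠿⠀⠀⠀⠀
⠀⠀⠀⠀⠀⠿⠿⠂⠿⠿⠀⠀⠀⠀
⠀⠀⠀⠀⠀⠿⠿⣾⠿⠿⠀⠀⠀⠀
⠀⠀⠀⠀⠀⠿⠿⠂⠿⠿⠀⠀⠀⠀
⠀⠀⠀⠿⠿⠿⠿⠂⠿⠿⠀⠀⠀⠀
⠀⠀⠀⠿⠿⠿⠿⠂⠿⠿⠀⠀⠀⠀
⠀⠀⠀⠿⠿⠂⠂⠂⠂⠂⠿⠿⠀⠀
⠀⠀⠀⠿⠿⠂⠂⠶⠂⠂⠿⠿⠀⠀
⠀⠀⠀⠿⠿⠂⠂⠂⠂⠂⠿⠿⠀⠀

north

⠀⠀⠀⠀⠀⠀⠀⠀⠀⠀⠀⠀⠀⠀
⠀⠀⠀⠀⠀⠀⠀⠀⠀⠀⠀⠀⠀⠀
⠀⠀⠀⠀⠀⠀⠀⠀⠀⠀⠀⠀⠀⠀
⠀⠀⠀⠀⠀⠀⠀⠀⠀⠀⠀⠀⠀⠀
⠀⠀⠀⠀⠀⠀⠀⠀⠀⠀⠀⠀⠀⠀
⠀⠀⠀⠀⠀⠂⠂⠂⠿⠿⠀⠀⠀⠀
⠀⠀⠀⠀⠀⠿⠿⠂⠿⠿⠀⠀⠀⠀
⠀⠀⠀⠀⠀⠿⠿⣾⠿⠿⠀⠀⠀⠀
⠀⠀⠀⠀⠀⠿⠿⠂⠿⠿⠀⠀⠀⠀
⠀⠀⠀⠀⠀⠿⠿⠂⠿⠿⠀⠀⠀⠀
⠀⠀⠀⠿⠿⠿⠿⠂⠿⠿⠀⠀⠀⠀
⠀⠀⠀⠿⠿⠿⠿⠂⠿⠿⠀⠀⠀⠀
⠀⠀⠀⠿⠿⠂⠂⠂⠂⠂⠿⠿⠀⠀
⠀⠀⠀⠿⠿⠂⠂⠶⠂⠂⠿⠿⠀⠀

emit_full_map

⠀⠀⠂⠂⠂⠿⠿⠀⠀
⠀⠀⠿⠿⠂⠿⠿⠀⠀
⠀⠀⠿⠿⣾⠿⠿⠀⠀
⠀⠀⠿⠿⠂⠿⠿⠀⠀
⠀⠀⠿⠿⠂⠿⠿⠀⠀
⠿⠿⠿⠿⠂⠿⠿⠀⠀
⠿⠿⠿⠿⠂⠿⠿⠀⠀
⠿⠿⠂⠂⠂⠂⠂⠿⠿
⠿⠿⠂⠂⠶⠂⠂⠿⠿
⠿⠿⠂⠂⠂⠂⠂⠿⠿
⠿⠿⠂⠂⠂⠂⠂⠿⠿
⠿⠿⠂⠂⠂⠂⠂⠿⠿
⠀⠀⠿⠿⠿⠿⠿⠿⠿


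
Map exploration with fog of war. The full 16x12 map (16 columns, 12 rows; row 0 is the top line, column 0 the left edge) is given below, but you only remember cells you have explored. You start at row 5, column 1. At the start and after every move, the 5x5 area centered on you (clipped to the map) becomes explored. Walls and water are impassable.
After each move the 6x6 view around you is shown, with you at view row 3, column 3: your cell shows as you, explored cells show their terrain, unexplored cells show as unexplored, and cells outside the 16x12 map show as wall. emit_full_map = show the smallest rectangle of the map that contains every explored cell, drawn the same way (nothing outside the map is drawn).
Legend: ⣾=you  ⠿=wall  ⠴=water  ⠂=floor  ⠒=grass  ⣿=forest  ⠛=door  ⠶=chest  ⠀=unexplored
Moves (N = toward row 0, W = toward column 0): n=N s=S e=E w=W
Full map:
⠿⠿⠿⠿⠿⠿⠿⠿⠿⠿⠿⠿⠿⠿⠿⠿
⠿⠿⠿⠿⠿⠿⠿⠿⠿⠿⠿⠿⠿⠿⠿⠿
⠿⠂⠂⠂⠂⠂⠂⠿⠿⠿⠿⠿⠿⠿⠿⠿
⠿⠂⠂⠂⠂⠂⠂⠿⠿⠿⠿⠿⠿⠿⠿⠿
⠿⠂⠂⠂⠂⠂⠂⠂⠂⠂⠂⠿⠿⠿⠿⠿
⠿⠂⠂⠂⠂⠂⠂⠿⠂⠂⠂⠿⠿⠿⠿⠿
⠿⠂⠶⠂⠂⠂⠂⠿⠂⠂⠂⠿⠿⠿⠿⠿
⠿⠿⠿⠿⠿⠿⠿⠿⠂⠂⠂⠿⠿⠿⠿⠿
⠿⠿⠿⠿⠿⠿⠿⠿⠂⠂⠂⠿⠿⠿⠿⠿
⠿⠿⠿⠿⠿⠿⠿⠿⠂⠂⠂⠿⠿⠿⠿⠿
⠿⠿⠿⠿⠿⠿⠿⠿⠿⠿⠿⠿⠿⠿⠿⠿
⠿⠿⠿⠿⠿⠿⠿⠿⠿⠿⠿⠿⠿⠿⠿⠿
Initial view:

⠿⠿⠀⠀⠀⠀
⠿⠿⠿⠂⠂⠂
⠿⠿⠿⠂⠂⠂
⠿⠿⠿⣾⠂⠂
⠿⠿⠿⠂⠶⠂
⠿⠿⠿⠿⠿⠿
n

⠿⠿⠀⠀⠀⠀
⠿⠿⠿⠂⠂⠂
⠿⠿⠿⠂⠂⠂
⠿⠿⠿⣾⠂⠂
⠿⠿⠿⠂⠂⠂
⠿⠿⠿⠂⠶⠂

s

⠿⠿⠿⠂⠂⠂
⠿⠿⠿⠂⠂⠂
⠿⠿⠿⠂⠂⠂
⠿⠿⠿⣾⠂⠂
⠿⠿⠿⠂⠶⠂
⠿⠿⠿⠿⠿⠿

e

⠿⠿⠂⠂⠂⠀
⠿⠿⠂⠂⠂⠂
⠿⠿⠂⠂⠂⠂
⠿⠿⠂⣾⠂⠂
⠿⠿⠂⠶⠂⠂
⠿⠿⠿⠿⠿⠿

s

⠿⠿⠂⠂⠂⠂
⠿⠿⠂⠂⠂⠂
⠿⠿⠂⠂⠂⠂
⠿⠿⠂⣾⠂⠂
⠿⠿⠿⠿⠿⠿
⠿⠿⠿⠿⠿⠿

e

⠿⠂⠂⠂⠂⠀
⠿⠂⠂⠂⠂⠂
⠿⠂⠂⠂⠂⠂
⠿⠂⠶⣾⠂⠂
⠿⠿⠿⠿⠿⠿
⠿⠿⠿⠿⠿⠿

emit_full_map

⠿⠂⠂⠂⠀⠀
⠿⠂⠂⠂⠂⠀
⠿⠂⠂⠂⠂⠂
⠿⠂⠂⠂⠂⠂
⠿⠂⠶⣾⠂⠂
⠿⠿⠿⠿⠿⠿
⠿⠿⠿⠿⠿⠿

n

⠿⠂⠂⠂⠀⠀
⠿⠂⠂⠂⠂⠂
⠿⠂⠂⠂⠂⠂
⠿⠂⠂⣾⠂⠂
⠿⠂⠶⠂⠂⠂
⠿⠿⠿⠿⠿⠿

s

⠿⠂⠂⠂⠂⠂
⠿⠂⠂⠂⠂⠂
⠿⠂⠂⠂⠂⠂
⠿⠂⠶⣾⠂⠂
⠿⠿⠿⠿⠿⠿
⠿⠿⠿⠿⠿⠿

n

⠿⠂⠂⠂⠀⠀
⠿⠂⠂⠂⠂⠂
⠿⠂⠂⠂⠂⠂
⠿⠂⠂⣾⠂⠂
⠿⠂⠶⠂⠂⠂
⠿⠿⠿⠿⠿⠿

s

⠿⠂⠂⠂⠂⠂
⠿⠂⠂⠂⠂⠂
⠿⠂⠂⠂⠂⠂
⠿⠂⠶⣾⠂⠂
⠿⠿⠿⠿⠿⠿
⠿⠿⠿⠿⠿⠿

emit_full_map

⠿⠂⠂⠂⠀⠀
⠿⠂⠂⠂⠂⠂
⠿⠂⠂⠂⠂⠂
⠿⠂⠂⠂⠂⠂
⠿⠂⠶⣾⠂⠂
⠿⠿⠿⠿⠿⠿
⠿⠿⠿⠿⠿⠿


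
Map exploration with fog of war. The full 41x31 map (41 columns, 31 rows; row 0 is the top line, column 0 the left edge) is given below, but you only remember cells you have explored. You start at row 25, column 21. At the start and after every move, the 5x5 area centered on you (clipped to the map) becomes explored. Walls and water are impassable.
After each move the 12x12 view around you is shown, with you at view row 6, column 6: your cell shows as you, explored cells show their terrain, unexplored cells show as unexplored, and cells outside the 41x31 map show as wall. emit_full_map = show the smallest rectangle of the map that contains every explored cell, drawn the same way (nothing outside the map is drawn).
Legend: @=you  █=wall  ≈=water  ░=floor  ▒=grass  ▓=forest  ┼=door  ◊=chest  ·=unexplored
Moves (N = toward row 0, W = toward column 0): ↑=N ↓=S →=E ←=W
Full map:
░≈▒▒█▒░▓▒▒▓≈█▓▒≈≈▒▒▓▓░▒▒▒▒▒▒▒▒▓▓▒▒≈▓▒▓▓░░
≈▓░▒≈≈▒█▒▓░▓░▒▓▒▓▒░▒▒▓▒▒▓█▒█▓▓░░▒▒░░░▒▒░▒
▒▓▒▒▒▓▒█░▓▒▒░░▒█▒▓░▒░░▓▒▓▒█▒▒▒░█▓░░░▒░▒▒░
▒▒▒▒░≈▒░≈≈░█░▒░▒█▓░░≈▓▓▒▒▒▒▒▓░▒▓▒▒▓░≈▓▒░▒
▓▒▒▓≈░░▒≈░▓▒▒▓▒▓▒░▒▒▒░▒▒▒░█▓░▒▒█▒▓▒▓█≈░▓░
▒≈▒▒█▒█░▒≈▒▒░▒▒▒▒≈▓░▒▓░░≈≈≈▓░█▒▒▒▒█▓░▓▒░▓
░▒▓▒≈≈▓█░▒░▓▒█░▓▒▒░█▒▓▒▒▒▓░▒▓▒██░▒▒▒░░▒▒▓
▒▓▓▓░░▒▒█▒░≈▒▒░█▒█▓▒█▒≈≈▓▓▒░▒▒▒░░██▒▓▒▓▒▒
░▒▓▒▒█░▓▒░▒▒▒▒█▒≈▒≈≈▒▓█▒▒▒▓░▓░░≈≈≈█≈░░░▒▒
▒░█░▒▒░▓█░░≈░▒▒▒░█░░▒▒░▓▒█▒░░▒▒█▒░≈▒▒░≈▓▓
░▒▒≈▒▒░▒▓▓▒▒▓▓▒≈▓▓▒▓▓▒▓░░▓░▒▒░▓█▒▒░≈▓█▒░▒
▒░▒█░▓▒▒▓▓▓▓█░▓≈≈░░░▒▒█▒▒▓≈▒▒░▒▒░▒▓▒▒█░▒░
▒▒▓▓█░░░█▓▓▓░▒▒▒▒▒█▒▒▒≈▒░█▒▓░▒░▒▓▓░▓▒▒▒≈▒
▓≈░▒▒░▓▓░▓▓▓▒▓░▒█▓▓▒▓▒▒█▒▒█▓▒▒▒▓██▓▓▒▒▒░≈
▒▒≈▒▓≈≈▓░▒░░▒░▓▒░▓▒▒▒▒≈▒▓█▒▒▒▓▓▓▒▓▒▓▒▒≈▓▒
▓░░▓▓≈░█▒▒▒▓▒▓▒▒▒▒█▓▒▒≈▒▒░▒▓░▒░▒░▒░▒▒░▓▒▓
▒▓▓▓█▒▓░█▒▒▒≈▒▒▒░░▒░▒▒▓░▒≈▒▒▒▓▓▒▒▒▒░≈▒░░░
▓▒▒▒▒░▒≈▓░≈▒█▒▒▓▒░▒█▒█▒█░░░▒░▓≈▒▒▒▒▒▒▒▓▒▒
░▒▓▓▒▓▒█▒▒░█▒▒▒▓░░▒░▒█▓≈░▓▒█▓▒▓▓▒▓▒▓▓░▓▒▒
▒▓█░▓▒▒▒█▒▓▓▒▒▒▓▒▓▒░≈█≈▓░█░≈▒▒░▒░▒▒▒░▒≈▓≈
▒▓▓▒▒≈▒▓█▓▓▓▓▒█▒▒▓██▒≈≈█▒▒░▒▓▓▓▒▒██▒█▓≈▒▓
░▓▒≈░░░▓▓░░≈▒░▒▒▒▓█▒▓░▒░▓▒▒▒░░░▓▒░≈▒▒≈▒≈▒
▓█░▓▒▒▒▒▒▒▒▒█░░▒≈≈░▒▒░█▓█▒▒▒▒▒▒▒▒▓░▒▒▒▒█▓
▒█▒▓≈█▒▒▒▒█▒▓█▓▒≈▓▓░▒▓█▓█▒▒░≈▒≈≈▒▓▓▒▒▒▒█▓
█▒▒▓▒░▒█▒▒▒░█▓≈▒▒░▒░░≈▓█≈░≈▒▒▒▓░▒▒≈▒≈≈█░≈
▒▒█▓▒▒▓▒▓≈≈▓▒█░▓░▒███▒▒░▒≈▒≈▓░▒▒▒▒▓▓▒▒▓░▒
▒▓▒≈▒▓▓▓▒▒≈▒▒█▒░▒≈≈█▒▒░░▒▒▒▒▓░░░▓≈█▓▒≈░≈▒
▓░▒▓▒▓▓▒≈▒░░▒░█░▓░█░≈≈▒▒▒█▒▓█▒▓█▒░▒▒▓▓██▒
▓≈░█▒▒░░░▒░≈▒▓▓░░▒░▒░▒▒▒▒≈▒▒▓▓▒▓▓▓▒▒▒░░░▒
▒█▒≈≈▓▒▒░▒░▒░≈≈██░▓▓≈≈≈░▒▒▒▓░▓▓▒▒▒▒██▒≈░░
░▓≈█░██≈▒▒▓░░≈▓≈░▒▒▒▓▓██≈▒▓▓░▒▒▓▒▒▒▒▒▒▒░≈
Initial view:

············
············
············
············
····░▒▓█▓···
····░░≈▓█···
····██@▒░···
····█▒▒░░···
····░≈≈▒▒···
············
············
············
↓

············
············
············
····░▒▓█▓···
····░░≈▓█···
····██▒▒░···
····█▒@░░···
····░≈≈▒▒···
····▒░▒▒▒···
············
············
████████████

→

············
············
············
···░▒▓█▓····
···░░≈▓█≈···
···██▒▒░▒···
···█▒▒@░▒···
···░≈≈▒▒▒···
···▒░▒▒▒▒···
············
············
████████████

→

············
············
············
··░▒▓█▓·····
··░░≈▓█≈░···
··██▒▒░▒≈···
··█▒▒░@▒▒···
··░≈≈▒▒▒█···
··▒░▒▒▒▒≈···
············
············
████████████

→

············
············
············
·░▒▓█▓······
·░░≈▓█≈░≈···
·██▒▒░▒≈▒···
·█▒▒░░@▒▒···
·░≈≈▒▒▒█▒···
·▒░▒▒▒▒≈▒···
············
············
████████████

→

············
············
············
░▒▓█▓·······
░░≈▓█≈░≈▒···
██▒▒░▒≈▒≈···
█▒▒░░▒@▒▒···
░≈≈▒▒▒█▒▓···
▒░▒▒▒▒≈▒▒···
············
············
████████████

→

············
············
············
▒▓█▓········
░≈▓█≈░≈▒▒···
█▒▒░▒≈▒≈▓···
▒▒░░▒▒@▒▓···
≈≈▒▒▒█▒▓█···
░▒▒▒▒≈▒▒▓···
············
············
████████████

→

············
············
············
▓█▓·········
≈▓█≈░≈▒▒▒···
▒▒░▒≈▒≈▓░···
▒░░▒▒▒@▓░···
≈▒▒▒█▒▓█▒···
▒▒▒▒≈▒▒▓▓···
············
············
████████████

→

············
············
············
█▓··········
▓█≈░≈▒▒▒▓···
▒░▒≈▒≈▓░▒···
░░▒▒▒▒@░░···
▒▒▒█▒▓█▒▓···
▒▒▒≈▒▒▓▓▒···
············
············
████████████

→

············
············
············
▓···········
█≈░≈▒▒▒▓░···
░▒≈▒≈▓░▒▒···
░▒▒▒▒▓@░░···
▒▒█▒▓█▒▓█···
▒▒≈▒▒▓▓▒▓···
············
············
████████████

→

············
············
············
············
≈░≈▒▒▒▓░▒···
▒≈▒≈▓░▒▒▒···
▒▒▒▒▓░@░▓···
▒█▒▓█▒▓█▒···
▒≈▒▒▓▓▒▓▓···
············
············
████████████

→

············
············
············
············
░≈▒▒▒▓░▒▒···
≈▒≈▓░▒▒▒▒···
▒▒▒▓░░@▓≈···
█▒▓█▒▓█▒░···
≈▒▒▓▓▒▓▓▓···
············
············
████████████

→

············
············
············
············
≈▒▒▒▓░▒▒≈···
▒≈▓░▒▒▒▒▓···
▒▒▓░░░@≈█···
▒▓█▒▓█▒░▒···
▒▒▓▓▒▓▓▓▒···
············
············
████████████

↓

············
············
············
≈▒▒▒▓░▒▒≈···
▒≈▓░▒▒▒▒▓···
▒▒▓░░░▓≈█···
▒▓█▒▓█@░▒···
▒▒▓▓▒▓▓▓▒···
····▓▒▒▒▒···
············
████████████
████████████

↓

············
············
≈▒▒▒▓░▒▒≈···
▒≈▓░▒▒▒▒▓···
▒▒▓░░░▓≈█···
▒▓█▒▓█▒░▒···
▒▒▓▓▒▓@▓▒···
····▓▒▒▒▒···
····▒▓▒▒▒···
████████████
████████████
████████████

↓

············
≈▒▒▒▓░▒▒≈···
▒≈▓░▒▒▒▒▓···
▒▒▓░░░▓≈█···
▒▓█▒▓█▒░▒···
▒▒▓▓▒▓▓▓▒···
····▓▒@▒▒···
····▒▓▒▒▒···
████████████
████████████
████████████
████████████

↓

≈▒▒▒▓░▒▒≈···
▒≈▓░▒▒▒▒▓···
▒▒▓░░░▓≈█···
▒▓█▒▓█▒░▒···
▒▒▓▓▒▓▓▓▒···
····▓▒▒▒▒···
····▒▓@▒▒···
████████████
████████████
████████████
████████████
████████████

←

░≈▒▒▒▓░▒▒≈··
≈▒≈▓░▒▒▒▒▓··
▒▒▒▓░░░▓≈█··
█▒▓█▒▓█▒░▒··
≈▒▒▓▓▒▓▓▓▒··
····▓▓▒▒▒▒··
····▒▒@▒▒▒··
████████████
████████████
████████████
████████████
████████████

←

≈░≈▒▒▒▓░▒▒≈·
▒≈▒≈▓░▒▒▒▒▓·
▒▒▒▒▓░░░▓≈█·
▒█▒▓█▒▓█▒░▒·
▒≈▒▒▓▓▒▓▓▓▒·
····░▓▓▒▒▒▒·
····░▒@▓▒▒▒·
████████████
████████████
████████████
████████████
████████████

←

█≈░≈▒▒▒▓░▒▒≈
░▒≈▒≈▓░▒▒▒▒▓
░▒▒▒▒▓░░░▓≈█
▒▒█▒▓█▒▓█▒░▒
▒▒≈▒▒▓▓▒▓▓▓▒
····▓░▓▓▒▒▒▒
····▓░@▒▓▒▒▒
████████████
████████████
████████████
████████████
████████████

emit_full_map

░▒▓█▓···········
░░≈▓█≈░≈▒▒▒▓░▒▒≈
██▒▒░▒≈▒≈▓░▒▒▒▒▓
█▒▒░░▒▒▒▒▓░░░▓≈█
░≈≈▒▒▒█▒▓█▒▓█▒░▒
▒░▒▒▒▒≈▒▒▓▓▒▓▓▓▒
········▓░▓▓▒▒▒▒
········▓░@▒▓▒▒▒

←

▓█≈░≈▒▒▒▓░▒▒
▒░▒≈▒≈▓░▒▒▒▒
░░▒▒▒▒▓░░░▓≈
▒▒▒█▒▓█▒▓█▒░
▒▒▒≈▒▒▓▓▒▓▓▓
····▒▓░▓▓▒▒▒
····▓▓@▒▒▓▒▒
████████████
████████████
████████████
████████████
████████████

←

≈▓█≈░≈▒▒▒▓░▒
▒▒░▒≈▒≈▓░▒▒▒
▒░░▒▒▒▒▓░░░▓
≈▒▒▒█▒▓█▒▓█▒
▒▒▒▒≈▒▒▓▓▒▓▓
····▒▒▓░▓▓▒▒
····▒▓@░▒▒▓▒
████████████
████████████
████████████
████████████
████████████

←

░≈▓█≈░≈▒▒▒▓░
█▒▒░▒≈▒≈▓░▒▒
▒▒░░▒▒▒▒▓░░░
≈≈▒▒▒█▒▓█▒▓█
░▒▒▒▒≈▒▒▓▓▒▓
····▒▒▒▓░▓▓▒
····≈▒@▓░▒▒▓
████████████
████████████
████████████
████████████
████████████

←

░░≈▓█≈░≈▒▒▒▓
██▒▒░▒≈▒≈▓░▒
█▒▒░░▒▒▒▒▓░░
░≈≈▒▒▒█▒▓█▒▓
▒░▒▒▒▒≈▒▒▓▓▒
····░▒▒▒▓░▓▓
····█≈@▓▓░▒▒
████████████
████████████
████████████
████████████
████████████

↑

░▒▓█▓·······
░░≈▓█≈░≈▒▒▒▓
██▒▒░▒≈▒≈▓░▒
█▒▒░░▒▒▒▒▓░░
░≈≈▒▒▒█▒▓█▒▓
▒░▒▒▒▒≈▒▒▓▓▒
····░▒@▒▓░▓▓
····█≈▒▓▓░▒▒
████████████
████████████
████████████
████████████

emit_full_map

░▒▓█▓···········
░░≈▓█≈░≈▒▒▒▓░▒▒≈
██▒▒░▒≈▒≈▓░▒▒▒▒▓
█▒▒░░▒▒▒▒▓░░░▓≈█
░≈≈▒▒▒█▒▓█▒▓█▒░▒
▒░▒▒▒▒≈▒▒▓▓▒▓▓▓▒
····░▒@▒▓░▓▓▒▒▒▒
····█≈▒▓▓░▒▒▓▒▒▒
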